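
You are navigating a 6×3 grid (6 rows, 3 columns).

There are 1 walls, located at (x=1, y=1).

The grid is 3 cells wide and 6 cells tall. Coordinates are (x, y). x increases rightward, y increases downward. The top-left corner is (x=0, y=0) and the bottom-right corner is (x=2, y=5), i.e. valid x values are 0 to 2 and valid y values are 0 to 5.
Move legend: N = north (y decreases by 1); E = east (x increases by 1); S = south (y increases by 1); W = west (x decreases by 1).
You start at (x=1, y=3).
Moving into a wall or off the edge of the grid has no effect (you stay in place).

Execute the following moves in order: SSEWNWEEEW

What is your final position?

Start: (x=1, y=3)
  S (south): (x=1, y=3) -> (x=1, y=4)
  S (south): (x=1, y=4) -> (x=1, y=5)
  E (east): (x=1, y=5) -> (x=2, y=5)
  W (west): (x=2, y=5) -> (x=1, y=5)
  N (north): (x=1, y=5) -> (x=1, y=4)
  W (west): (x=1, y=4) -> (x=0, y=4)
  E (east): (x=0, y=4) -> (x=1, y=4)
  E (east): (x=1, y=4) -> (x=2, y=4)
  E (east): blocked, stay at (x=2, y=4)
  W (west): (x=2, y=4) -> (x=1, y=4)
Final: (x=1, y=4)

Answer: Final position: (x=1, y=4)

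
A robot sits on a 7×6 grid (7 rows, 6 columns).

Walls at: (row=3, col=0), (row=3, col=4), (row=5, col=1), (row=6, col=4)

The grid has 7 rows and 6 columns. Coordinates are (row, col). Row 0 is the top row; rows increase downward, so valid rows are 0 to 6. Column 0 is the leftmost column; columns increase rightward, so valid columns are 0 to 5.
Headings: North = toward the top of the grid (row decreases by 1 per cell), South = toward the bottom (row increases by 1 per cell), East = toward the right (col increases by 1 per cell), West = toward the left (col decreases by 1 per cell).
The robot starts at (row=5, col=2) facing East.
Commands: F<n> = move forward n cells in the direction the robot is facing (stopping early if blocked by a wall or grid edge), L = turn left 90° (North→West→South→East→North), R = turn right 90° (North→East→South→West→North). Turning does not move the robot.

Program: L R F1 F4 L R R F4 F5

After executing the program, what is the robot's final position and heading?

Start: (row=5, col=2), facing East
  L: turn left, now facing North
  R: turn right, now facing East
  F1: move forward 1, now at (row=5, col=3)
  F4: move forward 2/4 (blocked), now at (row=5, col=5)
  L: turn left, now facing North
  R: turn right, now facing East
  R: turn right, now facing South
  F4: move forward 1/4 (blocked), now at (row=6, col=5)
  F5: move forward 0/5 (blocked), now at (row=6, col=5)
Final: (row=6, col=5), facing South

Answer: Final position: (row=6, col=5), facing South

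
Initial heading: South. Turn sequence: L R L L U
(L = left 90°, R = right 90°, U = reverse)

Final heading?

Start: South
  L (left (90° counter-clockwise)) -> East
  R (right (90° clockwise)) -> South
  L (left (90° counter-clockwise)) -> East
  L (left (90° counter-clockwise)) -> North
  U (U-turn (180°)) -> South
Final: South

Answer: Final heading: South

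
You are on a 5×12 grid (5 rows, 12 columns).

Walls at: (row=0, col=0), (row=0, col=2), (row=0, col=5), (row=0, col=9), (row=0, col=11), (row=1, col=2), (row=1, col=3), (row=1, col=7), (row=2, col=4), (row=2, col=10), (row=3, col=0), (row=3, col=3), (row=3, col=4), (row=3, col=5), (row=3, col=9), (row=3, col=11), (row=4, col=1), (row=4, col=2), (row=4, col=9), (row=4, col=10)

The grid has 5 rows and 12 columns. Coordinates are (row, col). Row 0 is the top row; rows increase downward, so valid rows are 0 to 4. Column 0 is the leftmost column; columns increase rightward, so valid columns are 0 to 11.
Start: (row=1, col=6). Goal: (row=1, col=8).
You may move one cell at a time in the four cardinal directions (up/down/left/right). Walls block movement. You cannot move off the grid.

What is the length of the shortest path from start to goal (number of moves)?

BFS from (row=1, col=6) until reaching (row=1, col=8):
  Distance 0: (row=1, col=6)
  Distance 1: (row=0, col=6), (row=1, col=5), (row=2, col=6)
  Distance 2: (row=0, col=7), (row=1, col=4), (row=2, col=5), (row=2, col=7), (row=3, col=6)
  Distance 3: (row=0, col=4), (row=0, col=8), (row=2, col=8), (row=3, col=7), (row=4, col=6)
  Distance 4: (row=0, col=3), (row=1, col=8), (row=2, col=9), (row=3, col=8), (row=4, col=5), (row=4, col=7)  <- goal reached here
One shortest path (4 moves): (row=1, col=6) -> (row=0, col=6) -> (row=0, col=7) -> (row=0, col=8) -> (row=1, col=8)

Answer: Shortest path length: 4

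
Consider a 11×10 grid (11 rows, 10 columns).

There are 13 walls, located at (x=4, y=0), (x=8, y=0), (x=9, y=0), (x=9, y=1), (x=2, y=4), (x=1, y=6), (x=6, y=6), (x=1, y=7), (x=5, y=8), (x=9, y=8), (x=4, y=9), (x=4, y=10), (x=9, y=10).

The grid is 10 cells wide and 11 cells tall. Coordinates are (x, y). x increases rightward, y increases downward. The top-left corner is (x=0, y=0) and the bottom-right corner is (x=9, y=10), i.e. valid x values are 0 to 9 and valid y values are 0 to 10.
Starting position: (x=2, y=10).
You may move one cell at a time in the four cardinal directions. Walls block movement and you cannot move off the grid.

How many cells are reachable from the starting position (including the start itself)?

BFS flood-fill from (x=2, y=10):
  Distance 0: (x=2, y=10)
  Distance 1: (x=2, y=9), (x=1, y=10), (x=3, y=10)
  Distance 2: (x=2, y=8), (x=1, y=9), (x=3, y=9), (x=0, y=10)
  Distance 3: (x=2, y=7), (x=1, y=8), (x=3, y=8), (x=0, y=9)
  Distance 4: (x=2, y=6), (x=3, y=7), (x=0, y=8), (x=4, y=8)
  Distance 5: (x=2, y=5), (x=3, y=6), (x=0, y=7), (x=4, y=7)
  Distance 6: (x=1, y=5), (x=3, y=5), (x=0, y=6), (x=4, y=6), (x=5, y=7)
  Distance 7: (x=1, y=4), (x=3, y=4), (x=0, y=5), (x=4, y=5), (x=5, y=6), (x=6, y=7)
  Distance 8: (x=1, y=3), (x=3, y=3), (x=0, y=4), (x=4, y=4), (x=5, y=5), (x=7, y=7), (x=6, y=8)
  Distance 9: (x=1, y=2), (x=3, y=2), (x=0, y=3), (x=2, y=3), (x=4, y=3), (x=5, y=4), (x=6, y=5), (x=7, y=6), (x=8, y=7), (x=7, y=8), (x=6, y=9)
  Distance 10: (x=1, y=1), (x=3, y=1), (x=0, y=2), (x=2, y=2), (x=4, y=2), (x=5, y=3), (x=6, y=4), (x=7, y=5), (x=8, y=6), (x=9, y=7), (x=8, y=8), (x=5, y=9), (x=7, y=9), (x=6, y=10)
  Distance 11: (x=1, y=0), (x=3, y=0), (x=0, y=1), (x=2, y=1), (x=4, y=1), (x=5, y=2), (x=6, y=3), (x=7, y=4), (x=8, y=5), (x=9, y=6), (x=8, y=9), (x=5, y=10), (x=7, y=10)
  Distance 12: (x=0, y=0), (x=2, y=0), (x=5, y=1), (x=6, y=2), (x=7, y=3), (x=8, y=4), (x=9, y=5), (x=9, y=9), (x=8, y=10)
  Distance 13: (x=5, y=0), (x=6, y=1), (x=7, y=2), (x=8, y=3), (x=9, y=4)
  Distance 14: (x=6, y=0), (x=7, y=1), (x=8, y=2), (x=9, y=3)
  Distance 15: (x=7, y=0), (x=8, y=1), (x=9, y=2)
Total reachable: 97 (grid has 97 open cells total)

Answer: Reachable cells: 97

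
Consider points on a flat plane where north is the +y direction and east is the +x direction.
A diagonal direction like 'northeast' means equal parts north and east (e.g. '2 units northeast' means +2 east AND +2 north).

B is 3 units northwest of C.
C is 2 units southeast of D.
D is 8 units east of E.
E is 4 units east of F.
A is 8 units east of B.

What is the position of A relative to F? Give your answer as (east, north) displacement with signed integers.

Answer: A is at (east=19, north=1) relative to F.

Derivation:
Place F at the origin (east=0, north=0).
  E is 4 units east of F: delta (east=+4, north=+0); E at (east=4, north=0).
  D is 8 units east of E: delta (east=+8, north=+0); D at (east=12, north=0).
  C is 2 units southeast of D: delta (east=+2, north=-2); C at (east=14, north=-2).
  B is 3 units northwest of C: delta (east=-3, north=+3); B at (east=11, north=1).
  A is 8 units east of B: delta (east=+8, north=+0); A at (east=19, north=1).
Therefore A relative to F: (east=19, north=1).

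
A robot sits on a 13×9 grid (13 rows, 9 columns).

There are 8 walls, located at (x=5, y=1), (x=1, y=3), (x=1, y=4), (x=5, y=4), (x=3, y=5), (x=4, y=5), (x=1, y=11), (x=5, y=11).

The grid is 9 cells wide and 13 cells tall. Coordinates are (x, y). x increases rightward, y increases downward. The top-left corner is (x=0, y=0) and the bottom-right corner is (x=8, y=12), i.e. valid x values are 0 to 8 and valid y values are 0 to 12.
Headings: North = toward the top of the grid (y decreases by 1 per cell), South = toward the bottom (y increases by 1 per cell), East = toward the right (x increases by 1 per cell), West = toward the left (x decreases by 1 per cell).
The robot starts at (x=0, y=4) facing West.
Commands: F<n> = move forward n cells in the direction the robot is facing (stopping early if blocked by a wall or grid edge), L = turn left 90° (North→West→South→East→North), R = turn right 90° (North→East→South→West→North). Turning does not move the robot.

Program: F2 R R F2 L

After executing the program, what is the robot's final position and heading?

Start: (x=0, y=4), facing West
  F2: move forward 0/2 (blocked), now at (x=0, y=4)
  R: turn right, now facing North
  R: turn right, now facing East
  F2: move forward 0/2 (blocked), now at (x=0, y=4)
  L: turn left, now facing North
Final: (x=0, y=4), facing North

Answer: Final position: (x=0, y=4), facing North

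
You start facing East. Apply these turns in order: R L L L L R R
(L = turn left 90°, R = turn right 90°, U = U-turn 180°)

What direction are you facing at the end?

Answer: Final heading: North

Derivation:
Start: East
  R (right (90° clockwise)) -> South
  L (left (90° counter-clockwise)) -> East
  L (left (90° counter-clockwise)) -> North
  L (left (90° counter-clockwise)) -> West
  L (left (90° counter-clockwise)) -> South
  R (right (90° clockwise)) -> West
  R (right (90° clockwise)) -> North
Final: North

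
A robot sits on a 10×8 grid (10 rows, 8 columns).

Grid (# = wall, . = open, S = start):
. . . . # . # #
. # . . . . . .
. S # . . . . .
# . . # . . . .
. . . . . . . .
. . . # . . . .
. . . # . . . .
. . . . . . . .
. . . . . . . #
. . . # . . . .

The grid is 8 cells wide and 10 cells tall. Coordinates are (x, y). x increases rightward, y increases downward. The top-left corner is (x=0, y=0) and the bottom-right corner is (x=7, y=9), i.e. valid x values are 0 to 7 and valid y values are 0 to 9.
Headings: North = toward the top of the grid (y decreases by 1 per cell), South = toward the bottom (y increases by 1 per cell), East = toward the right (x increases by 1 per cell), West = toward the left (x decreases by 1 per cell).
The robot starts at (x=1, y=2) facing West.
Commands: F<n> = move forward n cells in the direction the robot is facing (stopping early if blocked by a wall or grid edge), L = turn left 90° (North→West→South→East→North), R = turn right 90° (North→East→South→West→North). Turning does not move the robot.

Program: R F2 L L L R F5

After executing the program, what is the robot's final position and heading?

Answer: Final position: (x=1, y=7), facing South

Derivation:
Start: (x=1, y=2), facing West
  R: turn right, now facing North
  F2: move forward 0/2 (blocked), now at (x=1, y=2)
  L: turn left, now facing West
  L: turn left, now facing South
  L: turn left, now facing East
  R: turn right, now facing South
  F5: move forward 5, now at (x=1, y=7)
Final: (x=1, y=7), facing South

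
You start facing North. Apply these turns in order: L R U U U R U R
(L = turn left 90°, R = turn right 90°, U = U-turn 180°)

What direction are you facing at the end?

Answer: Final heading: South

Derivation:
Start: North
  L (left (90° counter-clockwise)) -> West
  R (right (90° clockwise)) -> North
  U (U-turn (180°)) -> South
  U (U-turn (180°)) -> North
  U (U-turn (180°)) -> South
  R (right (90° clockwise)) -> West
  U (U-turn (180°)) -> East
  R (right (90° clockwise)) -> South
Final: South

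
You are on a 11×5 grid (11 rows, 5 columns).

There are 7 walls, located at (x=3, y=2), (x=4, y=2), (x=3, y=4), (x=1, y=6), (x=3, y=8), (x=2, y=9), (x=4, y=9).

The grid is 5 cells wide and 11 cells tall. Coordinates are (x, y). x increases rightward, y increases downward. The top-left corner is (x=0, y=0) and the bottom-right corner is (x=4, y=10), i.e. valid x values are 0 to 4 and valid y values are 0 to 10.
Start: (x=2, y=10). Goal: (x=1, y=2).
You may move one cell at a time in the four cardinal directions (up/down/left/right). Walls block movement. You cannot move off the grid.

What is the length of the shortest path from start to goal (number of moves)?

BFS from (x=2, y=10) until reaching (x=1, y=2):
  Distance 0: (x=2, y=10)
  Distance 1: (x=1, y=10), (x=3, y=10)
  Distance 2: (x=1, y=9), (x=3, y=9), (x=0, y=10), (x=4, y=10)
  Distance 3: (x=1, y=8), (x=0, y=9)
  Distance 4: (x=1, y=7), (x=0, y=8), (x=2, y=8)
  Distance 5: (x=0, y=7), (x=2, y=7)
  Distance 6: (x=0, y=6), (x=2, y=6), (x=3, y=7)
  Distance 7: (x=0, y=5), (x=2, y=5), (x=3, y=6), (x=4, y=7)
  Distance 8: (x=0, y=4), (x=2, y=4), (x=1, y=5), (x=3, y=5), (x=4, y=6), (x=4, y=8)
  Distance 9: (x=0, y=3), (x=2, y=3), (x=1, y=4), (x=4, y=5)
  Distance 10: (x=0, y=2), (x=2, y=2), (x=1, y=3), (x=3, y=3), (x=4, y=4)
  Distance 11: (x=0, y=1), (x=2, y=1), (x=1, y=2), (x=4, y=3)  <- goal reached here
One shortest path (11 moves): (x=2, y=10) -> (x=1, y=10) -> (x=1, y=9) -> (x=1, y=8) -> (x=2, y=8) -> (x=2, y=7) -> (x=2, y=6) -> (x=2, y=5) -> (x=1, y=5) -> (x=1, y=4) -> (x=1, y=3) -> (x=1, y=2)

Answer: Shortest path length: 11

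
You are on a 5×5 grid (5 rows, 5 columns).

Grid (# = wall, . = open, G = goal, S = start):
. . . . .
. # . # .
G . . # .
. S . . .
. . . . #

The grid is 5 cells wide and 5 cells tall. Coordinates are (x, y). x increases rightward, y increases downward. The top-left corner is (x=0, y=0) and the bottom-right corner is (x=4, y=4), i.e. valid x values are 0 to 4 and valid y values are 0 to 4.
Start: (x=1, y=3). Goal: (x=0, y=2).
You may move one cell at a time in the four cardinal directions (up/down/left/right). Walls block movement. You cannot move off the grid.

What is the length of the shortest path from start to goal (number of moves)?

Answer: Shortest path length: 2

Derivation:
BFS from (x=1, y=3) until reaching (x=0, y=2):
  Distance 0: (x=1, y=3)
  Distance 1: (x=1, y=2), (x=0, y=3), (x=2, y=3), (x=1, y=4)
  Distance 2: (x=0, y=2), (x=2, y=2), (x=3, y=3), (x=0, y=4), (x=2, y=4)  <- goal reached here
One shortest path (2 moves): (x=1, y=3) -> (x=0, y=3) -> (x=0, y=2)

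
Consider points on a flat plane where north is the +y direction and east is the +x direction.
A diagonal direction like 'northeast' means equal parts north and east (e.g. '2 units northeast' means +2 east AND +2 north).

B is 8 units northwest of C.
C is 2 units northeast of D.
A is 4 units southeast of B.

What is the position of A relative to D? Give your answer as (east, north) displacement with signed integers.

Answer: A is at (east=-2, north=6) relative to D.

Derivation:
Place D at the origin (east=0, north=0).
  C is 2 units northeast of D: delta (east=+2, north=+2); C at (east=2, north=2).
  B is 8 units northwest of C: delta (east=-8, north=+8); B at (east=-6, north=10).
  A is 4 units southeast of B: delta (east=+4, north=-4); A at (east=-2, north=6).
Therefore A relative to D: (east=-2, north=6).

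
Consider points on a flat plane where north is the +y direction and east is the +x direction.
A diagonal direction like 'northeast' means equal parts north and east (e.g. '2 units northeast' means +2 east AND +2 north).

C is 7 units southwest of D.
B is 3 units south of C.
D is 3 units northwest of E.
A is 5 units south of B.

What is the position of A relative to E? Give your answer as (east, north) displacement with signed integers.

Answer: A is at (east=-10, north=-12) relative to E.

Derivation:
Place E at the origin (east=0, north=0).
  D is 3 units northwest of E: delta (east=-3, north=+3); D at (east=-3, north=3).
  C is 7 units southwest of D: delta (east=-7, north=-7); C at (east=-10, north=-4).
  B is 3 units south of C: delta (east=+0, north=-3); B at (east=-10, north=-7).
  A is 5 units south of B: delta (east=+0, north=-5); A at (east=-10, north=-12).
Therefore A relative to E: (east=-10, north=-12).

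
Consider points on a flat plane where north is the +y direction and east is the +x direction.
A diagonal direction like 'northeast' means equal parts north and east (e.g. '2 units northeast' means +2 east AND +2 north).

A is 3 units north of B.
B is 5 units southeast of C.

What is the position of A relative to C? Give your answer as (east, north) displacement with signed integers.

Place C at the origin (east=0, north=0).
  B is 5 units southeast of C: delta (east=+5, north=-5); B at (east=5, north=-5).
  A is 3 units north of B: delta (east=+0, north=+3); A at (east=5, north=-2).
Therefore A relative to C: (east=5, north=-2).

Answer: A is at (east=5, north=-2) relative to C.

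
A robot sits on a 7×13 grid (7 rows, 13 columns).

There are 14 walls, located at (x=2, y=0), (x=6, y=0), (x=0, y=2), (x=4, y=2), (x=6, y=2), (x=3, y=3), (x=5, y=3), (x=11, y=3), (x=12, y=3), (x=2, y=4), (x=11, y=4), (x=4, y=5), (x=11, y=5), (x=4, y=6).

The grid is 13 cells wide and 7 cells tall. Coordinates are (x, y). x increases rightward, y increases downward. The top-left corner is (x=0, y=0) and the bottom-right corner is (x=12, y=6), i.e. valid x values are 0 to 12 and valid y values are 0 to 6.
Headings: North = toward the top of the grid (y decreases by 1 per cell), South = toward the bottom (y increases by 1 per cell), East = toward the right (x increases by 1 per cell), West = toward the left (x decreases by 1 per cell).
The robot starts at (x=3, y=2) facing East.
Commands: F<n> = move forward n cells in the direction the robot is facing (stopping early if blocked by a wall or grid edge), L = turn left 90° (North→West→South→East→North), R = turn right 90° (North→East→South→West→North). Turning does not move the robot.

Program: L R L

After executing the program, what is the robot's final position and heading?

Start: (x=3, y=2), facing East
  L: turn left, now facing North
  R: turn right, now facing East
  L: turn left, now facing North
Final: (x=3, y=2), facing North

Answer: Final position: (x=3, y=2), facing North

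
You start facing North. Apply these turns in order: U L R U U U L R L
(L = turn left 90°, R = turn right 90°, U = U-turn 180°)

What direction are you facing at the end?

Answer: Final heading: West

Derivation:
Start: North
  U (U-turn (180°)) -> South
  L (left (90° counter-clockwise)) -> East
  R (right (90° clockwise)) -> South
  U (U-turn (180°)) -> North
  U (U-turn (180°)) -> South
  U (U-turn (180°)) -> North
  L (left (90° counter-clockwise)) -> West
  R (right (90° clockwise)) -> North
  L (left (90° counter-clockwise)) -> West
Final: West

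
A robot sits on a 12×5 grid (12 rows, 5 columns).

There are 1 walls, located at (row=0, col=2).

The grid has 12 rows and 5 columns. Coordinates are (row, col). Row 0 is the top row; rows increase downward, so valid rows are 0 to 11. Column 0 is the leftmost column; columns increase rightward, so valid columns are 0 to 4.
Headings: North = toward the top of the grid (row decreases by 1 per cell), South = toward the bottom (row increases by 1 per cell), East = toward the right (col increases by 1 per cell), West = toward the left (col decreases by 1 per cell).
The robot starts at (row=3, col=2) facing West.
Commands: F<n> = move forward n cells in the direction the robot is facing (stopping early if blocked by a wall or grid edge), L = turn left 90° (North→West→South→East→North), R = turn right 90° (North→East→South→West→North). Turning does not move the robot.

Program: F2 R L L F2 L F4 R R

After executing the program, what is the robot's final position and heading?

Start: (row=3, col=2), facing West
  F2: move forward 2, now at (row=3, col=0)
  R: turn right, now facing North
  L: turn left, now facing West
  L: turn left, now facing South
  F2: move forward 2, now at (row=5, col=0)
  L: turn left, now facing East
  F4: move forward 4, now at (row=5, col=4)
  R: turn right, now facing South
  R: turn right, now facing West
Final: (row=5, col=4), facing West

Answer: Final position: (row=5, col=4), facing West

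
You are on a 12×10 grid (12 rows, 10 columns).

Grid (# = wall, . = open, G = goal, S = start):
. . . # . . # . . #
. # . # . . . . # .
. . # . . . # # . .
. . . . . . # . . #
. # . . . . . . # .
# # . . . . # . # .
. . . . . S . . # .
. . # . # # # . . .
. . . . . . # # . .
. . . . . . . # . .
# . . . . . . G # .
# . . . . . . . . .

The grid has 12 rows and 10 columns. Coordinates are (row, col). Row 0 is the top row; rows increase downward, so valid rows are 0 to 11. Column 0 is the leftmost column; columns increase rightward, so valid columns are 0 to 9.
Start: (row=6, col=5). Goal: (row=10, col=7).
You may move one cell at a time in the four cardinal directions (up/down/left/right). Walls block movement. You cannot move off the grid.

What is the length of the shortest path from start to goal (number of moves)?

BFS from (row=6, col=5) until reaching (row=10, col=7):
  Distance 0: (row=6, col=5)
  Distance 1: (row=5, col=5), (row=6, col=4), (row=6, col=6)
  Distance 2: (row=4, col=5), (row=5, col=4), (row=6, col=3), (row=6, col=7)
  Distance 3: (row=3, col=5), (row=4, col=4), (row=4, col=6), (row=5, col=3), (row=5, col=7), (row=6, col=2), (row=7, col=3), (row=7, col=7)
  Distance 4: (row=2, col=5), (row=3, col=4), (row=4, col=3), (row=4, col=7), (row=5, col=2), (row=6, col=1), (row=7, col=8), (row=8, col=3)
  Distance 5: (row=1, col=5), (row=2, col=4), (row=3, col=3), (row=3, col=7), (row=4, col=2), (row=6, col=0), (row=7, col=1), (row=7, col=9), (row=8, col=2), (row=8, col=4), (row=8, col=8), (row=9, col=3)
  Distance 6: (row=0, col=5), (row=1, col=4), (row=1, col=6), (row=2, col=3), (row=3, col=2), (row=3, col=8), (row=6, col=9), (row=7, col=0), (row=8, col=1), (row=8, col=5), (row=8, col=9), (row=9, col=2), (row=9, col=4), (row=9, col=8), (row=10, col=3)
  Distance 7: (row=0, col=4), (row=1, col=7), (row=2, col=8), (row=3, col=1), (row=5, col=9), (row=8, col=0), (row=9, col=1), (row=9, col=5), (row=9, col=9), (row=10, col=2), (row=10, col=4), (row=11, col=3)
  Distance 8: (row=0, col=7), (row=2, col=1), (row=2, col=9), (row=3, col=0), (row=4, col=9), (row=9, col=0), (row=9, col=6), (row=10, col=1), (row=10, col=5), (row=10, col=9), (row=11, col=2), (row=11, col=4)
  Distance 9: (row=0, col=8), (row=1, col=9), (row=2, col=0), (row=4, col=0), (row=10, col=6), (row=11, col=1), (row=11, col=5), (row=11, col=9)
  Distance 10: (row=1, col=0), (row=10, col=7), (row=11, col=6), (row=11, col=8)  <- goal reached here
One shortest path (10 moves): (row=6, col=5) -> (row=6, col=4) -> (row=6, col=3) -> (row=7, col=3) -> (row=8, col=3) -> (row=8, col=4) -> (row=8, col=5) -> (row=9, col=5) -> (row=9, col=6) -> (row=10, col=6) -> (row=10, col=7)

Answer: Shortest path length: 10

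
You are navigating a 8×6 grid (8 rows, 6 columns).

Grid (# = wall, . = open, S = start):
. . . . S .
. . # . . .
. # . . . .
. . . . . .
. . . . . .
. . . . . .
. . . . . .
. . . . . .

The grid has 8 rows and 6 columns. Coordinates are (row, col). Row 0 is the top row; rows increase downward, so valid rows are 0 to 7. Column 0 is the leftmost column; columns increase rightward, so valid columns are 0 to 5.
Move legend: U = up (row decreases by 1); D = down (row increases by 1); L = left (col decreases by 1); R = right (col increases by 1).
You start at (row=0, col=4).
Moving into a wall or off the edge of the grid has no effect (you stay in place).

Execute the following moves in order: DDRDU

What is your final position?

Start: (row=0, col=4)
  D (down): (row=0, col=4) -> (row=1, col=4)
  D (down): (row=1, col=4) -> (row=2, col=4)
  R (right): (row=2, col=4) -> (row=2, col=5)
  D (down): (row=2, col=5) -> (row=3, col=5)
  U (up): (row=3, col=5) -> (row=2, col=5)
Final: (row=2, col=5)

Answer: Final position: (row=2, col=5)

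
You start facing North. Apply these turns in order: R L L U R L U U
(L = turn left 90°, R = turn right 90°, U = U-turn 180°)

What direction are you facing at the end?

Answer: Final heading: East

Derivation:
Start: North
  R (right (90° clockwise)) -> East
  L (left (90° counter-clockwise)) -> North
  L (left (90° counter-clockwise)) -> West
  U (U-turn (180°)) -> East
  R (right (90° clockwise)) -> South
  L (left (90° counter-clockwise)) -> East
  U (U-turn (180°)) -> West
  U (U-turn (180°)) -> East
Final: East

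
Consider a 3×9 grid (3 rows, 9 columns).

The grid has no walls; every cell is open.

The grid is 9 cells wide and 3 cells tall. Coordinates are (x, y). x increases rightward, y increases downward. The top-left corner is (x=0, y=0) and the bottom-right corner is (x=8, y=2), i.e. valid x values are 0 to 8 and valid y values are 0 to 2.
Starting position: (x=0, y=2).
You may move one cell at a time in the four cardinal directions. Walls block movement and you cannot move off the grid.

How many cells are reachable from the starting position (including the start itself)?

Answer: Reachable cells: 27

Derivation:
BFS flood-fill from (x=0, y=2):
  Distance 0: (x=0, y=2)
  Distance 1: (x=0, y=1), (x=1, y=2)
  Distance 2: (x=0, y=0), (x=1, y=1), (x=2, y=2)
  Distance 3: (x=1, y=0), (x=2, y=1), (x=3, y=2)
  Distance 4: (x=2, y=0), (x=3, y=1), (x=4, y=2)
  Distance 5: (x=3, y=0), (x=4, y=1), (x=5, y=2)
  Distance 6: (x=4, y=0), (x=5, y=1), (x=6, y=2)
  Distance 7: (x=5, y=0), (x=6, y=1), (x=7, y=2)
  Distance 8: (x=6, y=0), (x=7, y=1), (x=8, y=2)
  Distance 9: (x=7, y=0), (x=8, y=1)
  Distance 10: (x=8, y=0)
Total reachable: 27 (grid has 27 open cells total)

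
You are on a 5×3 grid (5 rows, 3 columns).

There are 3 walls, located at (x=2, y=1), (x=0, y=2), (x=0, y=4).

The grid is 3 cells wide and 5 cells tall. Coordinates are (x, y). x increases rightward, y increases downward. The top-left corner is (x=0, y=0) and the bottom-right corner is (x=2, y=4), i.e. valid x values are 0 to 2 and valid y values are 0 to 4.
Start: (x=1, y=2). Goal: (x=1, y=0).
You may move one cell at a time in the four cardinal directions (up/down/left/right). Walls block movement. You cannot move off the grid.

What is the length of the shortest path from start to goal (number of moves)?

BFS from (x=1, y=2) until reaching (x=1, y=0):
  Distance 0: (x=1, y=2)
  Distance 1: (x=1, y=1), (x=2, y=2), (x=1, y=3)
  Distance 2: (x=1, y=0), (x=0, y=1), (x=0, y=3), (x=2, y=3), (x=1, y=4)  <- goal reached here
One shortest path (2 moves): (x=1, y=2) -> (x=1, y=1) -> (x=1, y=0)

Answer: Shortest path length: 2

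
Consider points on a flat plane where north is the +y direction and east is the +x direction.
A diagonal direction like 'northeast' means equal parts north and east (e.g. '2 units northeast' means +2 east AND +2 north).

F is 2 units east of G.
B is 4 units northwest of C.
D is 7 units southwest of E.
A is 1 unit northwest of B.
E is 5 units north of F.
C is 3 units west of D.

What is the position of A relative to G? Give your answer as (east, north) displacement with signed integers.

Place G at the origin (east=0, north=0).
  F is 2 units east of G: delta (east=+2, north=+0); F at (east=2, north=0).
  E is 5 units north of F: delta (east=+0, north=+5); E at (east=2, north=5).
  D is 7 units southwest of E: delta (east=-7, north=-7); D at (east=-5, north=-2).
  C is 3 units west of D: delta (east=-3, north=+0); C at (east=-8, north=-2).
  B is 4 units northwest of C: delta (east=-4, north=+4); B at (east=-12, north=2).
  A is 1 unit northwest of B: delta (east=-1, north=+1); A at (east=-13, north=3).
Therefore A relative to G: (east=-13, north=3).

Answer: A is at (east=-13, north=3) relative to G.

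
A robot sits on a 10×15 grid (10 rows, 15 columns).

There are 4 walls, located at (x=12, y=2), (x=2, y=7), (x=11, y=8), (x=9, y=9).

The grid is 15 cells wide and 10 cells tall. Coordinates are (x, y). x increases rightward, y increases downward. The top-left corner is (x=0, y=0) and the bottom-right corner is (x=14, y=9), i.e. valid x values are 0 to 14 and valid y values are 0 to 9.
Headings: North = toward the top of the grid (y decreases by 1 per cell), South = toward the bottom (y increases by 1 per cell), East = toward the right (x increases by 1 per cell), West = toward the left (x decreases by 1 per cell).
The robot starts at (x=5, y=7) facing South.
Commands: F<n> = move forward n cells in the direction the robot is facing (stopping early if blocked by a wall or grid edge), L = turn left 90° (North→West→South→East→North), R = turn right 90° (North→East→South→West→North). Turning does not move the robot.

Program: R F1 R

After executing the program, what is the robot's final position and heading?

Answer: Final position: (x=4, y=7), facing North

Derivation:
Start: (x=5, y=7), facing South
  R: turn right, now facing West
  F1: move forward 1, now at (x=4, y=7)
  R: turn right, now facing North
Final: (x=4, y=7), facing North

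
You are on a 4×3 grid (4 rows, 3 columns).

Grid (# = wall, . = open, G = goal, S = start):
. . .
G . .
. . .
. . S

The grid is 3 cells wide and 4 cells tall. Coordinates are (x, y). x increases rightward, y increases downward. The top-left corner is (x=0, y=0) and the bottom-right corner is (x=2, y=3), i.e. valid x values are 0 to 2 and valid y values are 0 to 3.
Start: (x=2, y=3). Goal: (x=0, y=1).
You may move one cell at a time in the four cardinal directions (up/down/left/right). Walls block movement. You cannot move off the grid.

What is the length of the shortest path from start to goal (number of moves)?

Answer: Shortest path length: 4

Derivation:
BFS from (x=2, y=3) until reaching (x=0, y=1):
  Distance 0: (x=2, y=3)
  Distance 1: (x=2, y=2), (x=1, y=3)
  Distance 2: (x=2, y=1), (x=1, y=2), (x=0, y=3)
  Distance 3: (x=2, y=0), (x=1, y=1), (x=0, y=2)
  Distance 4: (x=1, y=0), (x=0, y=1)  <- goal reached here
One shortest path (4 moves): (x=2, y=3) -> (x=1, y=3) -> (x=0, y=3) -> (x=0, y=2) -> (x=0, y=1)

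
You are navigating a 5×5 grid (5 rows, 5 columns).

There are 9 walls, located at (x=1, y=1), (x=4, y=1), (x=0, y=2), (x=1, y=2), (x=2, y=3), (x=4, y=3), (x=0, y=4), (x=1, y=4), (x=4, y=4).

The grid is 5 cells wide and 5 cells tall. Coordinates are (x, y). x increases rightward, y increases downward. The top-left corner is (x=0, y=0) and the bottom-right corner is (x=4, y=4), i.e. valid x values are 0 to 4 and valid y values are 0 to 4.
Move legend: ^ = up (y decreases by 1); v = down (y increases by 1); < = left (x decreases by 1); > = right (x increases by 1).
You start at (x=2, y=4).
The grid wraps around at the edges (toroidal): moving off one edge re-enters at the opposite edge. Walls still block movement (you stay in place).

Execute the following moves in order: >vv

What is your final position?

Start: (x=2, y=4)
  > (right): (x=2, y=4) -> (x=3, y=4)
  v (down): (x=3, y=4) -> (x=3, y=0)
  v (down): (x=3, y=0) -> (x=3, y=1)
Final: (x=3, y=1)

Answer: Final position: (x=3, y=1)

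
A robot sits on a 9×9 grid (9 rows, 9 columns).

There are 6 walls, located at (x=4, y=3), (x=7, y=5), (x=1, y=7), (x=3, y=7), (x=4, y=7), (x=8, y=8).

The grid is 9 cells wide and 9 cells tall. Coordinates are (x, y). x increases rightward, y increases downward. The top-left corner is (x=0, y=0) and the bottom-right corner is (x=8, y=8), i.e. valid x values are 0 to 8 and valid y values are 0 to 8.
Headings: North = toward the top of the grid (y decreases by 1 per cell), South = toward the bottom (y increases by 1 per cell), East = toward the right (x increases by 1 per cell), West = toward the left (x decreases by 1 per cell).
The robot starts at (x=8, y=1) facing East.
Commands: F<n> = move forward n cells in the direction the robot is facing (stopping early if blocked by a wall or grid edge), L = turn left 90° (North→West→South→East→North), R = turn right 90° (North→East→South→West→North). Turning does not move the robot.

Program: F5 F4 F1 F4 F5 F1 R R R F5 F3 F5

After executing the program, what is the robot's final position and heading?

Start: (x=8, y=1), facing East
  F5: move forward 0/5 (blocked), now at (x=8, y=1)
  F4: move forward 0/4 (blocked), now at (x=8, y=1)
  F1: move forward 0/1 (blocked), now at (x=8, y=1)
  F4: move forward 0/4 (blocked), now at (x=8, y=1)
  F5: move forward 0/5 (blocked), now at (x=8, y=1)
  F1: move forward 0/1 (blocked), now at (x=8, y=1)
  R: turn right, now facing South
  R: turn right, now facing West
  R: turn right, now facing North
  F5: move forward 1/5 (blocked), now at (x=8, y=0)
  F3: move forward 0/3 (blocked), now at (x=8, y=0)
  F5: move forward 0/5 (blocked), now at (x=8, y=0)
Final: (x=8, y=0), facing North

Answer: Final position: (x=8, y=0), facing North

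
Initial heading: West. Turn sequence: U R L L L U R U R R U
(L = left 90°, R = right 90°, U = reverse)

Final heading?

Answer: Final heading: North

Derivation:
Start: West
  U (U-turn (180°)) -> East
  R (right (90° clockwise)) -> South
  L (left (90° counter-clockwise)) -> East
  L (left (90° counter-clockwise)) -> North
  L (left (90° counter-clockwise)) -> West
  U (U-turn (180°)) -> East
  R (right (90° clockwise)) -> South
  U (U-turn (180°)) -> North
  R (right (90° clockwise)) -> East
  R (right (90° clockwise)) -> South
  U (U-turn (180°)) -> North
Final: North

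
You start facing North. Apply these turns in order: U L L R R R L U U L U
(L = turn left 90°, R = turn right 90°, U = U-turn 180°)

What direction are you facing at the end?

Start: North
  U (U-turn (180°)) -> South
  L (left (90° counter-clockwise)) -> East
  L (left (90° counter-clockwise)) -> North
  R (right (90° clockwise)) -> East
  R (right (90° clockwise)) -> South
  R (right (90° clockwise)) -> West
  L (left (90° counter-clockwise)) -> South
  U (U-turn (180°)) -> North
  U (U-turn (180°)) -> South
  L (left (90° counter-clockwise)) -> East
  U (U-turn (180°)) -> West
Final: West

Answer: Final heading: West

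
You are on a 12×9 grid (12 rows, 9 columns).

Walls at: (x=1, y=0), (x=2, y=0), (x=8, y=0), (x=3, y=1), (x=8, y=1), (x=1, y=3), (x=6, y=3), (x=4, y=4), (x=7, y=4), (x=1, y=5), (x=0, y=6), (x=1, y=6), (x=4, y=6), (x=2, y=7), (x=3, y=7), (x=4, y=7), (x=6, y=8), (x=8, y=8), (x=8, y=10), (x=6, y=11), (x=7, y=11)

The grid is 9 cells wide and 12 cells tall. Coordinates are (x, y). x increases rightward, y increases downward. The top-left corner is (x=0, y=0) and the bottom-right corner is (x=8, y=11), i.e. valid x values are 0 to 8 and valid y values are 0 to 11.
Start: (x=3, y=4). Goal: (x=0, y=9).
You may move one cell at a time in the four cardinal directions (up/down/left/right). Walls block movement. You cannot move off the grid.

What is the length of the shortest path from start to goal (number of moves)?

BFS from (x=3, y=4) until reaching (x=0, y=9):
  Distance 0: (x=3, y=4)
  Distance 1: (x=3, y=3), (x=2, y=4), (x=3, y=5)
  Distance 2: (x=3, y=2), (x=2, y=3), (x=4, y=3), (x=1, y=4), (x=2, y=5), (x=4, y=5), (x=3, y=6)
  Distance 3: (x=2, y=2), (x=4, y=2), (x=5, y=3), (x=0, y=4), (x=5, y=5), (x=2, y=6)
  Distance 4: (x=2, y=1), (x=4, y=1), (x=1, y=2), (x=5, y=2), (x=0, y=3), (x=5, y=4), (x=0, y=5), (x=6, y=5), (x=5, y=6)
  Distance 5: (x=4, y=0), (x=1, y=1), (x=5, y=1), (x=0, y=2), (x=6, y=2), (x=6, y=4), (x=7, y=5), (x=6, y=6), (x=5, y=7)
  Distance 6: (x=3, y=0), (x=5, y=0), (x=0, y=1), (x=6, y=1), (x=7, y=2), (x=8, y=5), (x=7, y=6), (x=6, y=7), (x=5, y=8)
  Distance 7: (x=0, y=0), (x=6, y=0), (x=7, y=1), (x=8, y=2), (x=7, y=3), (x=8, y=4), (x=8, y=6), (x=7, y=7), (x=4, y=8), (x=5, y=9)
  Distance 8: (x=7, y=0), (x=8, y=3), (x=8, y=7), (x=3, y=8), (x=7, y=8), (x=4, y=9), (x=6, y=9), (x=5, y=10)
  Distance 9: (x=2, y=8), (x=3, y=9), (x=7, y=9), (x=4, y=10), (x=6, y=10), (x=5, y=11)
  Distance 10: (x=1, y=8), (x=2, y=9), (x=8, y=9), (x=3, y=10), (x=7, y=10), (x=4, y=11)
  Distance 11: (x=1, y=7), (x=0, y=8), (x=1, y=9), (x=2, y=10), (x=3, y=11)
  Distance 12: (x=0, y=7), (x=0, y=9), (x=1, y=10), (x=2, y=11)  <- goal reached here
One shortest path (12 moves): (x=3, y=4) -> (x=3, y=5) -> (x=4, y=5) -> (x=5, y=5) -> (x=5, y=6) -> (x=5, y=7) -> (x=5, y=8) -> (x=4, y=8) -> (x=3, y=8) -> (x=2, y=8) -> (x=1, y=8) -> (x=0, y=8) -> (x=0, y=9)

Answer: Shortest path length: 12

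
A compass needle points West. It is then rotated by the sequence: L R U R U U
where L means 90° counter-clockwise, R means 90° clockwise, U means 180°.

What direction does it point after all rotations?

Answer: Final heading: South

Derivation:
Start: West
  L (left (90° counter-clockwise)) -> South
  R (right (90° clockwise)) -> West
  U (U-turn (180°)) -> East
  R (right (90° clockwise)) -> South
  U (U-turn (180°)) -> North
  U (U-turn (180°)) -> South
Final: South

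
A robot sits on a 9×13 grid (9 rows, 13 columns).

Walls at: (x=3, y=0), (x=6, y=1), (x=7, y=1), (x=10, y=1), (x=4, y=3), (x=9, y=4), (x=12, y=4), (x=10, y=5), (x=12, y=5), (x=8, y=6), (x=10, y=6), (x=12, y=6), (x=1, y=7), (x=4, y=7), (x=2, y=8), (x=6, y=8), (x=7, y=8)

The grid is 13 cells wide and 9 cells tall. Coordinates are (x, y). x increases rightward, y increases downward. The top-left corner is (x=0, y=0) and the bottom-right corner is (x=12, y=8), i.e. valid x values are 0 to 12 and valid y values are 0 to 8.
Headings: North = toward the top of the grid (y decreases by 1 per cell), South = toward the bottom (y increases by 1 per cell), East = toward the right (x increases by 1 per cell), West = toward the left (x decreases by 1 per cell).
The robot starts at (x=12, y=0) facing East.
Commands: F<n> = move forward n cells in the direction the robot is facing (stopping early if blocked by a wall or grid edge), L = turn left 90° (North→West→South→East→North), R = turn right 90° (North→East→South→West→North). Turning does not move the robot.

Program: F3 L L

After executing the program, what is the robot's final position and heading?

Start: (x=12, y=0), facing East
  F3: move forward 0/3 (blocked), now at (x=12, y=0)
  L: turn left, now facing North
  L: turn left, now facing West
Final: (x=12, y=0), facing West

Answer: Final position: (x=12, y=0), facing West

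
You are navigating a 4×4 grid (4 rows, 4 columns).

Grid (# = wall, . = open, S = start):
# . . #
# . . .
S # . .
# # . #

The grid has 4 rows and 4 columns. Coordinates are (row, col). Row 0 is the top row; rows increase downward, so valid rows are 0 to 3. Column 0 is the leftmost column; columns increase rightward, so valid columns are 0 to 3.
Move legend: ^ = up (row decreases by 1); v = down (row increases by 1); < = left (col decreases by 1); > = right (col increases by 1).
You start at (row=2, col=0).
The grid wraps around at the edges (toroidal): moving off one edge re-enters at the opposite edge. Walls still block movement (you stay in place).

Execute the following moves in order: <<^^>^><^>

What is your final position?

Start: (row=2, col=0)
  < (left): (row=2, col=0) -> (row=2, col=3)
  < (left): (row=2, col=3) -> (row=2, col=2)
  ^ (up): (row=2, col=2) -> (row=1, col=2)
  ^ (up): (row=1, col=2) -> (row=0, col=2)
  > (right): blocked, stay at (row=0, col=2)
  ^ (up): (row=0, col=2) -> (row=3, col=2)
  > (right): blocked, stay at (row=3, col=2)
  < (left): blocked, stay at (row=3, col=2)
  ^ (up): (row=3, col=2) -> (row=2, col=2)
  > (right): (row=2, col=2) -> (row=2, col=3)
Final: (row=2, col=3)

Answer: Final position: (row=2, col=3)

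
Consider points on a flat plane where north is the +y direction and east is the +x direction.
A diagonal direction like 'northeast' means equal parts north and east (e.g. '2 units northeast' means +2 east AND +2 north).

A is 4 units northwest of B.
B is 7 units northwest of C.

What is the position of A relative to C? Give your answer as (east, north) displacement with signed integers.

Place C at the origin (east=0, north=0).
  B is 7 units northwest of C: delta (east=-7, north=+7); B at (east=-7, north=7).
  A is 4 units northwest of B: delta (east=-4, north=+4); A at (east=-11, north=11).
Therefore A relative to C: (east=-11, north=11).

Answer: A is at (east=-11, north=11) relative to C.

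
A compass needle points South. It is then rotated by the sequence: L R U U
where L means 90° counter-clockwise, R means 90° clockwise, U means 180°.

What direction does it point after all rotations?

Start: South
  L (left (90° counter-clockwise)) -> East
  R (right (90° clockwise)) -> South
  U (U-turn (180°)) -> North
  U (U-turn (180°)) -> South
Final: South

Answer: Final heading: South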